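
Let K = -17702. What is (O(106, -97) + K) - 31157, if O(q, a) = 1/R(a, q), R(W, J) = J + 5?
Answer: -5423348/111 ≈ -48859.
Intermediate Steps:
R(W, J) = 5 + J
O(q, a) = 1/(5 + q)
(O(106, -97) + K) - 31157 = (1/(5 + 106) - 17702) - 31157 = (1/111 - 17702) - 31157 = -1964921/111 - 31157 = -5423348/111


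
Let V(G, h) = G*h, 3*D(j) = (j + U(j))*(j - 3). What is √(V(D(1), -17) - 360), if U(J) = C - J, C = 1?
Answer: I*√3138/3 ≈ 18.673*I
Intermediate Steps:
U(J) = 1 - J
D(j) = -1 + j/3 (D(j) = ((j + (1 - j))*(j - 3))/3 = (1*(-3 + j))/3 = (-3 + j)/3 = -1 + j/3)
√(V(D(1), -17) - 360) = √((-1 + (⅓)*1)*(-17) - 360) = √((-1 + ⅓)*(-17) - 360) = √(-⅔*(-17) - 360) = √(34/3 - 360) = √(-1046/3) = I*√3138/3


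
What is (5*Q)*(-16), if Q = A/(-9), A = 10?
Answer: 800/9 ≈ 88.889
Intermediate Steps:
Q = -10/9 (Q = 10/(-9) = 10*(-1/9) = -10/9 ≈ -1.1111)
(5*Q)*(-16) = (5*(-10/9))*(-16) = -50/9*(-16) = 800/9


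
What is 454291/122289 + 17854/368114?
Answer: 84707112490/22508146473 ≈ 3.7634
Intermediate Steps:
454291/122289 + 17854/368114 = 454291*(1/122289) + 17854*(1/368114) = 454291/122289 + 8927/184057 = 84707112490/22508146473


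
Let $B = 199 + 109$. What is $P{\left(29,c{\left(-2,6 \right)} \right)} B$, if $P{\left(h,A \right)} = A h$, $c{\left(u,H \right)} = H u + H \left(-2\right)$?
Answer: $-214368$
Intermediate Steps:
$c{\left(u,H \right)} = - 2 H + H u$ ($c{\left(u,H \right)} = H u - 2 H = - 2 H + H u$)
$B = 308$
$P{\left(29,c{\left(-2,6 \right)} \right)} B = 6 \left(-2 - 2\right) 29 \cdot 308 = 6 \left(-4\right) 29 \cdot 308 = \left(-24\right) 29 \cdot 308 = \left(-696\right) 308 = -214368$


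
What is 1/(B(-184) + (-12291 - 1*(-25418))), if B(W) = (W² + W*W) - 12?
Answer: 1/80827 ≈ 1.2372e-5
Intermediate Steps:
B(W) = -12 + 2*W² (B(W) = (W² + W²) - 12 = 2*W² - 12 = -12 + 2*W²)
1/(B(-184) + (-12291 - 1*(-25418))) = 1/((-12 + 2*(-184)²) + (-12291 - 1*(-25418))) = 1/((-12 + 2*33856) + (-12291 + 25418)) = 1/((-12 + 67712) + 13127) = 1/(67700 + 13127) = 1/80827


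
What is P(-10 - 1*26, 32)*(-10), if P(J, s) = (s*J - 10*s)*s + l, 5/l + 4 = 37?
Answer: 15544270/33 ≈ 4.7104e+5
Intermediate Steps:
l = 5/33 (l = 5/(-4 + 37) = 5/33 ≈ 0.15152)
P(J, s) = 5/33 + s*(-10*s + J*s) (P(J, s) = (s*J - 10*s)*s + 5/33 = (J*s - 10*s)*s + 5/33 = (-10*s + J*s)*s + 5/33 = s*(-10*s + J*s) + 5/33 = 5/33 + s*(-10*s + J*s))
P(-10 - 1*26, 32)*(-10) = (5/33 - 10*32² + (-10 - 1*26)*32²)*(-10) = (5/33 - 10*1024 + (-10 - 26)*1024)*(-10) = (5/33 - 10240 - 36*1024)*(-10) = (5/33 - 10240 - 36864)*(-10) = -1554427/33*(-10) = 15544270/33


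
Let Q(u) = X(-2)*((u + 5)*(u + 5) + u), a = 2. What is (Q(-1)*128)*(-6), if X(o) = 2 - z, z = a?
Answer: 0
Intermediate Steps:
z = 2
X(o) = 0 (X(o) = 2 - 1*2 = 2 - 2 = 0)
Q(u) = 0 (Q(u) = 0*((u + 5)*(u + 5) + u) = 0*((5 + u)*(5 + u) + u) = 0*((5 + u)**2 + u) = 0*(u + (5 + u)**2) = 0)
(Q(-1)*128)*(-6) = (0*128)*(-6) = 0*(-6) = 0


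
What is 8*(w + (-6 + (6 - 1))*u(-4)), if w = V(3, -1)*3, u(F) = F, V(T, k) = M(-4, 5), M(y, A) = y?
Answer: -64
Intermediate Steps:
V(T, k) = -4
w = -12 (w = -4*3 = -12)
8*(w + (-6 + (6 - 1))*u(-4)) = 8*(-12 + (-6 + (6 - 1))*(-4)) = 8*(-12 + (-6 + 5)*(-4)) = 8*(-12 - 1*(-4)) = 8*(-12 + 4) = 8*(-8) = -64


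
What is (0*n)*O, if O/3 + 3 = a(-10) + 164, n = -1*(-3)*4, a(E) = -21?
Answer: 0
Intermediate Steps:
n = 12 (n = 3*4 = 12)
O = 420 (O = -9 + 3*(-21 + 164) = -9 + 3*143 = -9 + 429 = 420)
(0*n)*O = (0*12)*420 = 0*420 = 0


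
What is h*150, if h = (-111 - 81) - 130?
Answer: -48300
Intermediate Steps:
h = -322 (h = -192 - 130 = -322)
h*150 = -322*150 = -48300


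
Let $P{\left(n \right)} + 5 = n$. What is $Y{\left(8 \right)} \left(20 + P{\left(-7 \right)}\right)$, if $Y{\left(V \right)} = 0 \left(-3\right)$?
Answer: $0$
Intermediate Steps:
$P{\left(n \right)} = -5 + n$
$Y{\left(V \right)} = 0$
$Y{\left(8 \right)} \left(20 + P{\left(-7 \right)}\right) = 0 \left(20 - 12\right) = 0 \cdot 8 = 0$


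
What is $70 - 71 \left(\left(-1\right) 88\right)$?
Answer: $6318$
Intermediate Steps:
$70 - 71 \left(\left(-1\right) 88\right) = 70 - -6248 = 70 + 6248 = 6318$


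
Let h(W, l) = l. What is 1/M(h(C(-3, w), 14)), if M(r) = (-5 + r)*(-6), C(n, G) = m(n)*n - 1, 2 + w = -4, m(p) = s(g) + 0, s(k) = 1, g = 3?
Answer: -1/54 ≈ -0.018519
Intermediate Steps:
m(p) = 1 (m(p) = 1 + 0 = 1)
w = -6 (w = -2 - 4 = -6)
C(n, G) = -1 + n (C(n, G) = 1*n - 1 = n - 1 = -1 + n)
M(r) = 30 - 6*r
1/M(h(C(-3, w), 14)) = 1/(30 - 6*14) = 1/(30 - 84) = 1/(-54) = -1/54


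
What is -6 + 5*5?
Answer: 19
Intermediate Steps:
-6 + 5*5 = -6 + 25 = 19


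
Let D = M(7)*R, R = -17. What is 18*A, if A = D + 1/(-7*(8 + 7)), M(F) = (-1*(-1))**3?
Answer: -10716/35 ≈ -306.17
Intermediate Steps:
M(F) = 1 (M(F) = 1**3 = 1)
D = -17 (D = 1*(-17) = -17)
A = -1786/105 (A = -17 + 1/(-7*(8 + 7)) = -17 + 1/(-7*15) = -17 + 1/(-105) = -17 - 1/105 = -1786/105 ≈ -17.010)
18*A = 18*(-1786/105) = -10716/35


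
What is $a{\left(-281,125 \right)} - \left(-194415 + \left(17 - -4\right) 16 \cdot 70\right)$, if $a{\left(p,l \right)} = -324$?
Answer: $170571$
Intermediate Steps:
$a{\left(-281,125 \right)} - \left(-194415 + \left(17 - -4\right) 16 \cdot 70\right) = -324 - \left(-194415 + \left(17 - -4\right) 16 \cdot 70\right) = -324 - \left(-194415 + \left(17 + 4\right) 16 \cdot 70\right) = -324 - \left(-194415 + 21 \cdot 16 \cdot 70\right) = -324 - \left(-194415 + 336 \cdot 70\right) = -324 - \left(-194415 + 23520\right) = -324 - -170895 = -324 + 170895 = 170571$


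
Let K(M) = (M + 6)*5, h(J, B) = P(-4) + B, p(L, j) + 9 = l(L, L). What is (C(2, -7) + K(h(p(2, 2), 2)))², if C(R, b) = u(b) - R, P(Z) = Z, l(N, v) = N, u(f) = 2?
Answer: 400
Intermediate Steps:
p(L, j) = -9 + L
h(J, B) = -4 + B
K(M) = 30 + 5*M (K(M) = (6 + M)*5 = 30 + 5*M)
C(R, b) = 2 - R
(C(2, -7) + K(h(p(2, 2), 2)))² = ((2 - 1*2) + (30 + 5*(-4 + 2)))² = ((2 - 2) + (30 + 5*(-2)))² = (0 + (30 - 10))² = (0 + 20)² = 20² = 400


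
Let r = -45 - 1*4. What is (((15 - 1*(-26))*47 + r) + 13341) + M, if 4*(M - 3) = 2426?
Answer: 31657/2 ≈ 15829.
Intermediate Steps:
r = -49 (r = -45 - 4 = -49)
M = 1219/2 (M = 3 + (¼)*2426 = 3 + 1213/2 = 1219/2 ≈ 609.50)
(((15 - 1*(-26))*47 + r) + 13341) + M = (((15 - 1*(-26))*47 - 49) + 13341) + 1219/2 = (((15 + 26)*47 - 49) + 13341) + 1219/2 = ((41*47 - 49) + 13341) + 1219/2 = ((1927 - 49) + 13341) + 1219/2 = (1878 + 13341) + 1219/2 = 15219 + 1219/2 = 31657/2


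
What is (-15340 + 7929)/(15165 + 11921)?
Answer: -7411/27086 ≈ -0.27361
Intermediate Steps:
(-15340 + 7929)/(15165 + 11921) = -7411/27086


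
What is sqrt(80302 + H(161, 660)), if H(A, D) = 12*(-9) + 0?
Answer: sqrt(80194) ≈ 283.19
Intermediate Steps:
H(A, D) = -108 (H(A, D) = -108 + 0 = -108)
sqrt(80302 + H(161, 660)) = sqrt(80302 - 108) = sqrt(80194)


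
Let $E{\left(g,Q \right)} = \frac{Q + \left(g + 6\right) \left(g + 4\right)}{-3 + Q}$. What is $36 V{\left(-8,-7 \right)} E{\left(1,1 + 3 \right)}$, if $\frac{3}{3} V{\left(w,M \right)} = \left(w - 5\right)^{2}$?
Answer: $237276$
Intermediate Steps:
$E{\left(g,Q \right)} = \frac{Q + \left(4 + g\right) \left(6 + g\right)}{-3 + Q}$ ($E{\left(g,Q \right)} = \frac{Q + \left(6 + g\right) \left(4 + g\right)}{-3 + Q} = \frac{Q + \left(4 + g\right) \left(6 + g\right)}{-3 + Q}$)
$V{\left(w,M \right)} = \left(-5 + w\right)^{2}$ ($V{\left(w,M \right)} = \left(w - 5\right)^{2} = \left(-5 + w\right)^{2}$)
$36 V{\left(-8,-7 \right)} E{\left(1,1 + 3 \right)} = 36 \left(-5 - 8\right)^{2} \frac{24 + \left(1 + 3\right) + 1^{2} + 10 \cdot 1}{-3 + \left(1 + 3\right)} = 36 \left(-13\right)^{2} \frac{24 + 4 + 1 + 10}{-3 + 4} = 36 \cdot 169 \cdot 1^{-1} \cdot 39 = 6084 \cdot 1 \cdot 39 = 6084 \cdot 39 = 237276$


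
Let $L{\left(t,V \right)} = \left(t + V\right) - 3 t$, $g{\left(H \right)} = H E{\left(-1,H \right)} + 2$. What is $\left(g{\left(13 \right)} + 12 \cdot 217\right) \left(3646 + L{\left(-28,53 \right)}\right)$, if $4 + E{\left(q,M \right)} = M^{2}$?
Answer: $17840005$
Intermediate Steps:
$E{\left(q,M \right)} = -4 + M^{2}$
$g{\left(H \right)} = 2 + H \left(-4 + H^{2}\right)$ ($g{\left(H \right)} = H \left(-4 + H^{2}\right) + 2 = 2 + H \left(-4 + H^{2}\right)$)
$L{\left(t,V \right)} = V - 2 t$ ($L{\left(t,V \right)} = \left(V + t\right) - 3 t = V - 2 t$)
$\left(g{\left(13 \right)} + 12 \cdot 217\right) \left(3646 + L{\left(-28,53 \right)}\right) = \left(\left(2 + 13 \left(-4 + 13^{2}\right)\right) + 12 \cdot 217\right) \left(3646 + \left(53 - -56\right)\right) = \left(\left(2 + 13 \left(-4 + 169\right)\right) + 2604\right) \left(3646 + \left(53 + 56\right)\right) = \left(\left(2 + 13 \cdot 165\right) + 2604\right) \left(3646 + 109\right) = \left(\left(2 + 2145\right) + 2604\right) 3755 = \left(2147 + 2604\right) 3755 = 4751 \cdot 3755 = 17840005$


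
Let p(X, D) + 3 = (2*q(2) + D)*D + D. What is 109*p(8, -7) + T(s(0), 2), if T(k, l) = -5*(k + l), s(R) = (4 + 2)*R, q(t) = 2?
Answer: 1189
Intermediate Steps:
s(R) = 6*R
p(X, D) = -3 + D + D*(4 + D) (p(X, D) = -3 + ((2*2 + D)*D + D) = -3 + ((4 + D)*D + D) = -3 + (D*(4 + D) + D) = -3 + (D + D*(4 + D)) = -3 + D + D*(4 + D))
T(k, l) = -5*k - 5*l
109*p(8, -7) + T(s(0), 2) = 109*(-3 + (-7)² + 5*(-7)) + (-30*0 - 5*2) = 109*(-3 + 49 - 35) + (-5*0 - 10) = 109*11 + (0 - 10) = 1199 - 10 = 1189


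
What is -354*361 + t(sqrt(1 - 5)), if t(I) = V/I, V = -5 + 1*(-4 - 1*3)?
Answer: -127794 + 6*I ≈ -1.2779e+5 + 6.0*I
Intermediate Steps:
V = -12 (V = -5 + 1*(-4 - 3) = -5 + 1*(-7) = -5 - 7 = -12)
t(I) = -12/I
-354*361 + t(sqrt(1 - 5)) = -354*361 - 12/sqrt(1 - 5) = -127794 - 12*(-I/2) = -127794 - (-6)*I = -127794 + 6*I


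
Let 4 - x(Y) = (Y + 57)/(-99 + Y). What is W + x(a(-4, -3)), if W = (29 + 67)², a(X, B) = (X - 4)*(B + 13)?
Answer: 1650357/179 ≈ 9219.9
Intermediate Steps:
a(X, B) = (-4 + X)*(13 + B)
x(Y) = 4 - (57 + Y)/(-99 + Y) (x(Y) = 4 - (Y + 57)/(-99 + Y) = 4 - (57 + Y)/(-99 + Y))
W = 9216 (W = 96² = 9216)
W + x(a(-4, -3)) = 9216 + 3*(-151 + (-52 - 4*(-3) + 13*(-4) - 3*(-4)))/(-99 + (-52 - 4*(-3) + 13*(-4) - 3*(-4))) = 9216 + 3*(-151 + (-52 + 12 - 52 + 12))/(-99 + (-52 + 12 - 52 + 12)) = 9216 + 3*(-151 - 80)/(-99 - 80) = 9216 + 3*(-231)/(-179) = 9216 + 3*(-1/179)*(-231) = 9216 + 693/179 = 1650357/179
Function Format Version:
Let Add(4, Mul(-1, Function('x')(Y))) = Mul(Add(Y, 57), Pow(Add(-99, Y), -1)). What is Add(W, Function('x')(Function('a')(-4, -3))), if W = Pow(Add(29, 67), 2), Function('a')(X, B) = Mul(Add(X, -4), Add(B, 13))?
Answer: Rational(1650357, 179) ≈ 9219.9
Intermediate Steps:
Function('a')(X, B) = Mul(Add(-4, X), Add(13, B))
Function('x')(Y) = Add(4, Mul(-1, Pow(Add(-99, Y), -1), Add(57, Y))) (Function('x')(Y) = Add(4, Mul(-1, Mul(Add(Y, 57), Pow(Add(-99, Y), -1)))) = Add(4, Mul(-1, Mul(Add(57, Y), Pow(Add(-99, Y), -1)))) = Add(4, Mul(-1, Mul(Pow(Add(-99, Y), -1), Add(57, Y)))) = Add(4, Mul(-1, Pow(Add(-99, Y), -1), Add(57, Y))))
W = 9216 (W = Pow(96, 2) = 9216)
Add(W, Function('x')(Function('a')(-4, -3))) = Add(9216, Mul(3, Pow(Add(-99, Add(-52, Mul(-4, -3), Mul(13, -4), Mul(-3, -4))), -1), Add(-151, Add(-52, Mul(-4, -3), Mul(13, -4), Mul(-3, -4))))) = Add(9216, Mul(3, Pow(Add(-99, Add(-52, 12, -52, 12)), -1), Add(-151, Add(-52, 12, -52, 12)))) = Add(9216, Mul(3, Pow(Add(-99, -80), -1), Add(-151, -80))) = Add(9216, Mul(3, Pow(-179, -1), -231)) = Add(9216, Mul(3, Rational(-1, 179), -231)) = Add(9216, Rational(693, 179)) = Rational(1650357, 179)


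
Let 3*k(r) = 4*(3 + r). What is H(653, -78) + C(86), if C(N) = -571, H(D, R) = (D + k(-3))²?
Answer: 425838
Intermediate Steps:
k(r) = 4 + 4*r/3 (k(r) = (4*(3 + r))/3 = (12 + 4*r)/3 = 4 + 4*r/3)
H(D, R) = D² (H(D, R) = (D + (4 + (4/3)*(-3)))² = (D + (4 - 4))² = (D + 0)² = D²)
H(653, -78) + C(86) = 653² - 571 = 426409 - 571 = 425838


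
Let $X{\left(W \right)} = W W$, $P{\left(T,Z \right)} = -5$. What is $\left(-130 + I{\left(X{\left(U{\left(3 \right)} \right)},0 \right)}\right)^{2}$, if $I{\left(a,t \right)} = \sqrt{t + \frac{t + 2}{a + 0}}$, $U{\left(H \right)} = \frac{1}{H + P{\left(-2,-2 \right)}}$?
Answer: $16908 - 520 \sqrt{2} \approx 16173.0$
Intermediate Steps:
$U{\left(H \right)} = \frac{1}{-5 + H}$ ($U{\left(H \right)} = \frac{1}{H - 5} = \frac{1}{-5 + H}$)
$X{\left(W \right)} = W^{2}$
$I{\left(a,t \right)} = \sqrt{t + \frac{2 + t}{a}}$
$\left(-130 + I{\left(X{\left(U{\left(3 \right)} \right)},0 \right)}\right)^{2} = \left(-130 + \sqrt{\frac{2 + 0 + \left(\frac{1}{-5 + 3}\right)^{2} \cdot 0}{\left(\frac{1}{-5 + 3}\right)^{2}}}\right)^{2} = \left(-130 + \sqrt{\frac{2 + 0 + \left(\frac{1}{-2}\right)^{2} \cdot 0}{\left(\frac{1}{-2}\right)^{2}}}\right)^{2} = \left(-130 + \sqrt{\frac{2 + 0 + \left(- \frac{1}{2}\right)^{2} \cdot 0}{\left(- \frac{1}{2}\right)^{2}}}\right)^{2} = \left(-130 + \sqrt{\frac{1}{\frac{1}{4}} \left(2 + 0 + \frac{1}{4} \cdot 0\right)}\right)^{2} = \left(-130 + \sqrt{4 \left(2 + 0 + 0\right)}\right)^{2} = \left(-130 + \sqrt{4 \cdot 2}\right)^{2} = \left(-130 + \sqrt{8}\right)^{2} = \left(-130 + 2 \sqrt{2}\right)^{2}$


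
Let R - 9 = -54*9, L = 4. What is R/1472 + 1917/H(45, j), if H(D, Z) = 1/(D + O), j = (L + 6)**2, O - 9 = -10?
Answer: 124159779/1472 ≈ 84348.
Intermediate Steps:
O = -1 (O = 9 - 10 = -1)
R = -477 (R = 9 - 54*9 = 9 - 486 = -477)
j = 100 (j = (4 + 6)**2 = 10**2 = 100)
H(D, Z) = 1/(-1 + D) (H(D, Z) = 1/(D - 1) = 1/(-1 + D))
R/1472 + 1917/H(45, j) = -477/1472 + 1917/(1/(-1 + 45)) = -477*1/1472 + 1917/(1/44) = -477/1472 + 1917/(1/44) = -477/1472 + 1917*44 = -477/1472 + 84348 = 124159779/1472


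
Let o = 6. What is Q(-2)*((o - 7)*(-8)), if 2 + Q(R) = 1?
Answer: -8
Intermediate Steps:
Q(R) = -1 (Q(R) = -2 + 1 = -1)
Q(-2)*((o - 7)*(-8)) = -(6 - 7)*(-8) = -(-1)*(-8) = -1*8 = -8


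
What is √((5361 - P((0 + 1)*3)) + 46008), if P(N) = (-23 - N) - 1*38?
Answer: √51433 ≈ 226.79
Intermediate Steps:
P(N) = -61 - N (P(N) = (-23 - N) - 38 = -61 - N)
√((5361 - P((0 + 1)*3)) + 46008) = √((5361 - (-61 - (0 + 1)*3)) + 46008) = √((5361 - (-61 - 3)) + 46008) = √((5361 - 1*(-64)) + 46008) = √((5361 + 64) + 46008) = √(5425 + 46008) = √51433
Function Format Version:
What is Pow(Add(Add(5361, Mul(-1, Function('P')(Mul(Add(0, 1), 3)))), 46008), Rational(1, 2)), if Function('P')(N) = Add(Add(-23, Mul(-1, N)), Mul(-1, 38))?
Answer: Pow(51433, Rational(1, 2)) ≈ 226.79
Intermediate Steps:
Function('P')(N) = Add(-61, Mul(-1, N)) (Function('P')(N) = Add(Add(-23, Mul(-1, N)), -38) = Add(-61, Mul(-1, N)))
Pow(Add(Add(5361, Mul(-1, Function('P')(Mul(Add(0, 1), 3)))), 46008), Rational(1, 2)) = Pow(Add(Add(5361, Mul(-1, Add(-61, Mul(-1, Mul(Add(0, 1), 3))))), 46008), Rational(1, 2)) = Pow(Add(Add(5361, Mul(-1, Add(-61, Mul(-1, Mul(1, 3))))), 46008), Rational(1, 2)) = Pow(Add(Add(5361, Mul(-1, Add(-61, Mul(-1, 3)))), 46008), Rational(1, 2)) = Pow(Add(Add(5361, Mul(-1, Add(-61, -3))), 46008), Rational(1, 2)) = Pow(Add(Add(5361, Mul(-1, -64)), 46008), Rational(1, 2)) = Pow(Add(Add(5361, 64), 46008), Rational(1, 2)) = Pow(Add(5425, 46008), Rational(1, 2)) = Pow(51433, Rational(1, 2))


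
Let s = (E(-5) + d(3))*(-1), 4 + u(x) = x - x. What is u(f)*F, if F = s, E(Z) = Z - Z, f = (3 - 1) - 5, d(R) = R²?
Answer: 36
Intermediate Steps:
f = -3 (f = 2 - 5 = -3)
E(Z) = 0
u(x) = -4 (u(x) = -4 + (x - x) = -4 + 0 = -4)
s = -9 (s = (0 + 3²)*(-1) = (0 + 9)*(-1) = 9*(-1) = -9)
F = -9
u(f)*F = -4*(-9) = 36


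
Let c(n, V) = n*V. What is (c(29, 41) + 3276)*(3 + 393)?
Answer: 1768140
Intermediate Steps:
c(n, V) = V*n
(c(29, 41) + 3276)*(3 + 393) = (41*29 + 3276)*(3 + 393) = (1189 + 3276)*396 = 4465*396 = 1768140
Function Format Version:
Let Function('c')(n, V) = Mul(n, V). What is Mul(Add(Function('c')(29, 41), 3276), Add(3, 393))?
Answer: 1768140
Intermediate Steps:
Function('c')(n, V) = Mul(V, n)
Mul(Add(Function('c')(29, 41), 3276), Add(3, 393)) = Mul(Add(Mul(41, 29), 3276), Add(3, 393)) = Mul(Add(1189, 3276), 396) = Mul(4465, 396) = 1768140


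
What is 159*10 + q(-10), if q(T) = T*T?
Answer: 1690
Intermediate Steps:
q(T) = T²
159*10 + q(-10) = 159*10 + (-10)² = 1590 + 100 = 1690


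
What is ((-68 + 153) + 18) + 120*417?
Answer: 50143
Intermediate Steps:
((-68 + 153) + 18) + 120*417 = (85 + 18) + 50040 = 103 + 50040 = 50143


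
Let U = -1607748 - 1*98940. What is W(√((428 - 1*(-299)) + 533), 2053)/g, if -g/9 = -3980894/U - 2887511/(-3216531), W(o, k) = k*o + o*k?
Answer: -2504484290266752*√35/2955458222047 ≈ -5013.3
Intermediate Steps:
U = -1706688 (U = -1607748 - 98940 = -1706688)
W(o, k) = 2*k*o (W(o, k) = k*o + k*o = 2*k*o)
g = -2955458222047/101659534432 (g = -9*(-3980894/(-1706688) - 2887511/(-3216531)) = -9*(-3980894*(-1/1706688) - 2887511*(-1/3216531)) = -9*(1990447/853344 + 2887511/3216531) = -9*2955458222047/914935809888 = -2955458222047/101659534432 ≈ -29.072)
W(√((428 - 1*(-299)) + 533), 2053)/g = (2*2053*√((428 - 1*(-299)) + 533))/(-2955458222047/101659534432) = (2*2053*√((428 + 299) + 533))*(-101659534432/2955458222047) = (2*2053*√(727 + 533))*(-101659534432/2955458222047) = (2*2053*√1260)*(-101659534432/2955458222047) = (2*2053*(6*√35))*(-101659534432/2955458222047) = (24636*√35)*(-101659534432/2955458222047) = -2504484290266752*√35/2955458222047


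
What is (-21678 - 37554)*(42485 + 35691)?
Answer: -4630520832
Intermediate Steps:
(-21678 - 37554)*(42485 + 35691) = -59232*78176 = -4630520832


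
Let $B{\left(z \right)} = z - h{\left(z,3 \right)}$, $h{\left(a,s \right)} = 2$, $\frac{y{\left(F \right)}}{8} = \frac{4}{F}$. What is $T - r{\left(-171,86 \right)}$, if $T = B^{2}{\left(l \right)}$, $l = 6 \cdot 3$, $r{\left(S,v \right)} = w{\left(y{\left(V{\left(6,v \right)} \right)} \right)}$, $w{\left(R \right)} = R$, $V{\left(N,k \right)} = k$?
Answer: $\frac{10992}{43} \approx 255.63$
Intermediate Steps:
$y{\left(F \right)} = \frac{32}{F}$ ($y{\left(F \right)} = 8 \frac{4}{F} = \frac{32}{F}$)
$r{\left(S,v \right)} = \frac{32}{v}$
$l = 18$
$B{\left(z \right)} = -2 + z$ ($B{\left(z \right)} = z - 2 = -2 + z$)
$T = 256$ ($T = \left(-2 + 18\right)^{2} = 16^{2} = 256$)
$T - r{\left(-171,86 \right)} = 256 - \frac{32}{86} = 256 - 32 \cdot \frac{1}{86} = 256 - \frac{16}{43} = \frac{10992}{43}$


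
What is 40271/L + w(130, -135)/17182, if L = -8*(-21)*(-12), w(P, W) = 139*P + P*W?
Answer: -49349143/2474208 ≈ -19.945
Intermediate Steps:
L = -2016 (L = 168*(-12) = -2016)
40271/L + w(130, -135)/17182 = 40271/(-2016) + (130*(139 - 135))/17182 = 40271*(-1/2016) + (130*4)*(1/17182) = -5753/288 + 520*(1/17182) = -5753/288 + 260/8591 = -49349143/2474208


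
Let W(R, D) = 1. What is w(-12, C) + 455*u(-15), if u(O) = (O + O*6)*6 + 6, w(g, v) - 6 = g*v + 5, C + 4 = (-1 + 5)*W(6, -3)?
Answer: -283909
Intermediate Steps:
C = 0 (C = -4 + (-1 + 5)*1 = -4 + 4*1 = -4 + 4 = 0)
w(g, v) = 11 + g*v (w(g, v) = 6 + (g*v + 5) = 6 + (5 + g*v) = 11 + g*v)
u(O) = 6 + 42*O (u(O) = (O + 6*O)*6 + 6 = (7*O)*6 + 6 = 42*O + 6 = 6 + 42*O)
w(-12, C) + 455*u(-15) = (11 - 12*0) + 455*(6 + 42*(-15)) = (11 + 0) + 455*(6 - 630) = 11 + 455*(-624) = 11 - 283920 = -283909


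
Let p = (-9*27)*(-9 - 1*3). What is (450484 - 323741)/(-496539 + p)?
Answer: -126743/493623 ≈ -0.25676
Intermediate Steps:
p = 2916 (p = -243*(-9 - 3) = -243*(-12) = 2916)
(450484 - 323741)/(-496539 + p) = (450484 - 323741)/(-496539 + 2916) = 126743/(-493623) = 126743*(-1/493623) = -126743/493623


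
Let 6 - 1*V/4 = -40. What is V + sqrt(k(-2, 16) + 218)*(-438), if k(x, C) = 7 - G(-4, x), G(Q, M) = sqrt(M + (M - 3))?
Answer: 184 - 438*sqrt(225 - I*sqrt(7)) ≈ -6386.1 + 38.627*I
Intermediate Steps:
V = 184 (V = 24 - 4*(-40) = 24 + 160 = 184)
G(Q, M) = sqrt(-3 + 2*M) (G(Q, M) = sqrt(M + (-3 + M)) = sqrt(-3 + 2*M))
k(x, C) = 7 - sqrt(-3 + 2*x)
V + sqrt(k(-2, 16) + 218)*(-438) = 184 + sqrt((7 - sqrt(-3 + 2*(-2))) + 218)*(-438) = 184 + sqrt((7 - sqrt(-3 - 4)) + 218)*(-438) = 184 + sqrt((7 - sqrt(-7)) + 218)*(-438) = 184 + sqrt((7 - I*sqrt(7)) + 218)*(-438) = 184 + sqrt(225 - I*sqrt(7))*(-438) = 184 - 438*sqrt(225 - I*sqrt(7))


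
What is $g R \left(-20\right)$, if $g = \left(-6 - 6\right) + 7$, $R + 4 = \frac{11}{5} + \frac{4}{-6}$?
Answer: $- \frac{740}{3} \approx -246.67$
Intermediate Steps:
$R = - \frac{37}{15}$ ($R = -4 + \left(\frac{11}{5} + \frac{4}{-6}\right) = -4 + \left(11 \cdot \frac{1}{5} + 4 \left(- \frac{1}{6}\right)\right) = -4 + \left(\frac{11}{5} - \frac{2}{3}\right) = -4 + \frac{23}{15} = - \frac{37}{15} \approx -2.4667$)
$g = -5$ ($g = -12 + 7 = -5$)
$g R \left(-20\right) = \left(-5\right) \left(- \frac{37}{15}\right) \left(-20\right) = \frac{37}{3} \left(-20\right) = - \frac{740}{3}$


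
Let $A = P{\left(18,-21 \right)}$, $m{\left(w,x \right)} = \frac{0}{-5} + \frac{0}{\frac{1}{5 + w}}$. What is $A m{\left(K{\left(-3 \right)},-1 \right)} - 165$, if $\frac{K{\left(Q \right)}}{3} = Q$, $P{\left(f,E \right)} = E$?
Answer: $-165$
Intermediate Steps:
$K{\left(Q \right)} = 3 Q$
$m{\left(w,x \right)} = 0$ ($m{\left(w,x \right)} = 0 \left(- \frac{1}{5}\right) + 0 \left(5 + w\right) = 0 + 0 = 0$)
$A = -21$
$A m{\left(K{\left(-3 \right)},-1 \right)} - 165 = \left(-21\right) 0 - 165 = 0 - 165 = -165$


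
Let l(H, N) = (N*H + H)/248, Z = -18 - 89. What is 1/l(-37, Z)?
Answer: 124/1961 ≈ 0.063233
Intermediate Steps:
Z = -107
l(H, N) = H/248 + H*N/248 (l(H, N) = (H*N + H)*(1/248) = (H + H*N)*(1/248) = H/248 + H*N/248)
1/l(-37, Z) = 1/((1/248)*(-37)*(1 - 107)) = 1/((1/248)*(-37)*(-106)) = 1/(1961/124) = 124/1961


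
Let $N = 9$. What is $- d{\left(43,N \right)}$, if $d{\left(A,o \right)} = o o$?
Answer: $-81$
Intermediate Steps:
$d{\left(A,o \right)} = o^{2}$
$- d{\left(43,N \right)} = - 9^{2} = \left(-1\right) 81 = -81$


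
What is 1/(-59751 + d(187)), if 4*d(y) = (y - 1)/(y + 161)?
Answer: -232/13862201 ≈ -1.6736e-5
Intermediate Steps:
d(y) = (-1 + y)/(4*(161 + y)) (d(y) = ((y - 1)/(y + 161))/4 = ((-1 + y)/(161 + y))/4 = (-1 + y)/(4*(161 + y)))
1/(-59751 + d(187)) = 1/(-59751 + (-1 + 187)/(4*(161 + 187))) = 1/(-59751 + (¼)*186/348) = 1/(-59751 + (¼)*(1/348)*186) = 1/(-59751 + 31/232) = 1/(-13862201/232) = -232/13862201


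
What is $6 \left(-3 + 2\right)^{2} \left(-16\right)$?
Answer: $-96$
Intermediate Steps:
$6 \left(-3 + 2\right)^{2} \left(-16\right) = 6 \left(-1\right)^{2} \left(-16\right) = 6 \cdot 1 \left(-16\right) = 6 \left(-16\right) = -96$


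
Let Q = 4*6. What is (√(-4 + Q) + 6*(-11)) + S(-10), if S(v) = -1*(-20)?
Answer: -46 + 2*√5 ≈ -41.528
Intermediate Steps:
S(v) = 20
Q = 24
(√(-4 + Q) + 6*(-11)) + S(-10) = (√(-4 + 24) + 6*(-11)) + 20 = (√20 - 66) + 20 = (2*√5 - 66) + 20 = (-66 + 2*√5) + 20 = -46 + 2*√5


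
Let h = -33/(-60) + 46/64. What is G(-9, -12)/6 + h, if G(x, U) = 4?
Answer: 929/480 ≈ 1.9354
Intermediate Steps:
h = 203/160 (h = -33*(-1/60) + 46*(1/64) = 11/20 + 23/32 = 203/160 ≈ 1.2687)
G(-9, -12)/6 + h = 4/6 + 203/160 = (⅙)*4 + 203/160 = ⅔ + 203/160 = 929/480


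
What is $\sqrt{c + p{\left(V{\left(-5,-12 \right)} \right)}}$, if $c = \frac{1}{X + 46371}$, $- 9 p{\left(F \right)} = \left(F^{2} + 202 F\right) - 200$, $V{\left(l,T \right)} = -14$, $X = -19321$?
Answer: $\frac{\sqrt{82887268938}}{16230} \approx 17.739$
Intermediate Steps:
$p{\left(F \right)} = \frac{200}{9} - \frac{202 F}{9} - \frac{F^{2}}{9}$ ($p{\left(F \right)} = - \frac{\left(F^{2} + 202 F\right) - 200}{9} = - \frac{-200 + F^{2} + 202 F}{9} = \frac{200}{9} - \frac{202 F}{9} - \frac{F^{2}}{9}$)
$c = \frac{1}{27050}$ ($c = \frac{1}{-19321 + 46371} = \frac{1}{27050} \approx 3.6969 \cdot 10^{-5}$)
$\sqrt{c + p{\left(V{\left(-5,-12 \right)} \right)}} = \sqrt{\frac{1}{27050} - \left(- \frac{3028}{9} + \frac{196}{9}\right)} = \sqrt{\frac{1}{27050} + \left(\frac{200}{9} + \frac{2828}{9} - \frac{196}{9}\right)} = \sqrt{\frac{1}{27050} + \frac{944}{3}} = \sqrt{\frac{25535203}{81150}} = \frac{\sqrt{82887268938}}{16230}$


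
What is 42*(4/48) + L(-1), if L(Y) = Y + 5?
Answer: 15/2 ≈ 7.5000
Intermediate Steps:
L(Y) = 5 + Y
42*(4/48) + L(-1) = 42*(4/48) + (5 - 1) = 42*(4*(1/48)) + 4 = 42*(1/12) + 4 = 7/2 + 4 = 15/2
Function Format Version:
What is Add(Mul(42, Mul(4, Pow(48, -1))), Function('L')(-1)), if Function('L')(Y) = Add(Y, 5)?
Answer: Rational(15, 2) ≈ 7.5000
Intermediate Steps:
Function('L')(Y) = Add(5, Y)
Add(Mul(42, Mul(4, Pow(48, -1))), Function('L')(-1)) = Add(Mul(42, Mul(4, Pow(48, -1))), Add(5, -1)) = Add(Mul(42, Mul(4, Rational(1, 48))), 4) = Add(Mul(42, Rational(1, 12)), 4) = Add(Rational(7, 2), 4) = Rational(15, 2)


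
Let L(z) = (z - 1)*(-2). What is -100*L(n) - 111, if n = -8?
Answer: -1911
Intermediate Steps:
L(z) = 2 - 2*z (L(z) = (-1 + z)*(-2) = 2 - 2*z)
-100*L(n) - 111 = -100*(2 - 2*(-8)) - 111 = -100*(2 + 16) - 111 = -100*18 - 111 = -1800 - 111 = -1911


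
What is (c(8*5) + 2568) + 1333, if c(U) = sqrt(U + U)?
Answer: 3901 + 4*sqrt(5) ≈ 3909.9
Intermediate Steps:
c(U) = sqrt(2)*sqrt(U) (c(U) = sqrt(2*U) = sqrt(2)*sqrt(U))
(c(8*5) + 2568) + 1333 = (sqrt(2)*sqrt(8*5) + 2568) + 1333 = (sqrt(2)*sqrt(40) + 2568) + 1333 = (sqrt(2)*(2*sqrt(10)) + 2568) + 1333 = (4*sqrt(5) + 2568) + 1333 = (2568 + 4*sqrt(5)) + 1333 = 3901 + 4*sqrt(5)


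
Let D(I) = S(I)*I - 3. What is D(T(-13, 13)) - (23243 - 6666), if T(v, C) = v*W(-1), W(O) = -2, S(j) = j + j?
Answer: -15228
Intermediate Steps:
S(j) = 2*j
T(v, C) = -2*v (T(v, C) = v*(-2) = -2*v)
D(I) = -3 + 2*I**2 (D(I) = (2*I)*I - 3 = 2*I**2 - 3 = -3 + 2*I**2)
D(T(-13, 13)) - (23243 - 6666) = (-3 + 2*(-2*(-13))**2) - (23243 - 6666) = (-3 + 2*26**2) - 1*16577 = (-3 + 2*676) - 16577 = (-3 + 1352) - 16577 = 1349 - 16577 = -15228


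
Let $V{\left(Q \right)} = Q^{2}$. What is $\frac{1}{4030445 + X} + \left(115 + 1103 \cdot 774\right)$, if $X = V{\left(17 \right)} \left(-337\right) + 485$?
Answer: $\frac{3358599431470}{3933537} \approx 8.5384 \cdot 10^{5}$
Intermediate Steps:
$X = -96908$ ($X = 17^{2} \left(-337\right) + 485 = 289 \left(-337\right) + 485 = -97393 + 485 = -96908$)
$\frac{1}{4030445 + X} + \left(115 + 1103 \cdot 774\right) = \frac{1}{4030445 - 96908} + \left(115 + 1103 \cdot 774\right) = \frac{1}{3933537} + \left(115 + 853722\right) = \frac{1}{3933537} + 853837 = \frac{3358599431470}{3933537}$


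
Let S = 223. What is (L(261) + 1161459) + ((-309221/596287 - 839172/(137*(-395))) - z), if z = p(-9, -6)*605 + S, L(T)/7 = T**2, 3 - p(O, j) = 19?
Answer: 53170617137271764/32268071005 ≈ 1.6478e+6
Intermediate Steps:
p(O, j) = -16 (p(O, j) = 3 - 1*19 = 3 - 19 = -16)
L(T) = 7*T**2
z = -9457 (z = -16*605 + 223 = -9680 + 223 = -9457)
(L(261) + 1161459) + ((-309221/596287 - 839172/(137*(-395))) - z) = (7*261**2 + 1161459) + ((-309221/596287 - 839172/(137*(-395))) - 1*(-9457)) = (7*68121 + 1161459) + ((-309221*1/596287 - 839172/(-54115)) + 9457) = (476847 + 1161459) + ((-309221/596287 - 839172*(-1/54115)) + 9457) = 1638306 + ((-309221/596287 + 839172/54115) + 9457) = 1638306 + (483653859949/32268071005 + 9457) = 1638306 + 305642801354234/32268071005 = 53170617137271764/32268071005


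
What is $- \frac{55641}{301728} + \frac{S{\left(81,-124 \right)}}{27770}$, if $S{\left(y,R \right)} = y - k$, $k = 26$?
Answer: $- \frac{50951851}{279299552} \approx -0.18243$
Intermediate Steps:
$S{\left(y,R \right)} = -26 + y$ ($S{\left(y,R \right)} = y - 26 = -26 + y$)
$- \frac{55641}{301728} + \frac{S{\left(81,-124 \right)}}{27770} = - \frac{55641}{301728} + \frac{-26 + 81}{27770} = \left(-55641\right) \frac{1}{301728} + 55 \cdot \frac{1}{27770} = - \frac{18547}{100576} + \frac{11}{5554} = - \frac{50951851}{279299552}$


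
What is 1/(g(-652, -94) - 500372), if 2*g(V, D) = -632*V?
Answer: -1/294340 ≈ -3.3974e-6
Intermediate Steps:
g(V, D) = -316*V (g(V, D) = (-632*V)/2 = -316*V)
1/(g(-652, -94) - 500372) = 1/(-316*(-652) - 500372) = 1/(206032 - 500372) = 1/(-294340) = -1/294340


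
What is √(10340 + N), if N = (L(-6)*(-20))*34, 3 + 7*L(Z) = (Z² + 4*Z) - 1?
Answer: 2*√117145/7 ≈ 97.790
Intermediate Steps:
L(Z) = -4/7 + Z²/7 + 4*Z/7 (L(Z) = -3/7 + ((Z² + 4*Z) - 1)/7 = -3/7 + (-1 + Z² + 4*Z)/7 = -3/7 + (-⅐ + Z²/7 + 4*Z/7) = -4/7 + Z²/7 + 4*Z/7)
N = -5440/7 (N = ((-4/7 + (⅐)*(-6)² + (4/7)*(-6))*(-20))*34 = ((-4/7 + (⅐)*36 - 24/7)*(-20))*34 = ((-4/7 + 36/7 - 24/7)*(-20))*34 = ((8/7)*(-20))*34 = -160/7*34 = -5440/7 ≈ -777.14)
√(10340 + N) = √(10340 - 5440/7) = √(66940/7) = 2*√117145/7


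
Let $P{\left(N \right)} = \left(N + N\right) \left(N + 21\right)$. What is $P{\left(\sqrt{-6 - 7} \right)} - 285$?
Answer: $-311 + 42 i \sqrt{13} \approx -311.0 + 151.43 i$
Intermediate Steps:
$P{\left(N \right)} = 2 N \left(21 + N\right)$
$P{\left(\sqrt{-6 - 7} \right)} - 285 = 2 \sqrt{-6 - 7} \left(21 + \sqrt{-6 - 7}\right) - 285 = 2 \sqrt{-13} \left(21 + \sqrt{-13}\right) - 285 = 2 i \sqrt{13} \left(21 + i \sqrt{13}\right) - 285 = -285 + 2 i \sqrt{13} \left(21 + i \sqrt{13}\right)$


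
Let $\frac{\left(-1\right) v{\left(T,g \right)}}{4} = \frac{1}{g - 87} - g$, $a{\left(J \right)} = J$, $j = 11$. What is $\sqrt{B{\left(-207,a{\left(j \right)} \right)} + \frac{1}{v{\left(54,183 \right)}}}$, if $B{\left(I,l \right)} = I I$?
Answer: $\frac{\sqrt{13223179925769}}{17567} \approx 207.0$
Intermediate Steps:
$v{\left(T,g \right)} = - \frac{4}{-87 + g} + 4 g$ ($v{\left(T,g \right)} = - 4 \left(\frac{1}{g - 87} - g\right) = - 4 \left(\frac{1}{-87 + g} - g\right) = - \frac{4}{-87 + g} + 4 g$)
$B{\left(I,l \right)} = I^{2}$
$\sqrt{B{\left(-207,a{\left(j \right)} \right)} + \frac{1}{v{\left(54,183 \right)}}} = \sqrt{\left(-207\right)^{2} + \frac{1}{4 \frac{1}{-87 + 183} \left(-1 + 183^{2} - 15921\right)}} = \sqrt{42849 + \frac{1}{4 \cdot \frac{1}{96} \left(-1 + 33489 - 15921\right)}} = \sqrt{42849 + \frac{1}{4 \cdot \frac{1}{96} \cdot 17567}} = \sqrt{42849 + \frac{1}{\frac{17567}{24}}} = \sqrt{42849 + \frac{24}{17567}} = \sqrt{\frac{752728407}{17567}} = \frac{\sqrt{13223179925769}}{17567}$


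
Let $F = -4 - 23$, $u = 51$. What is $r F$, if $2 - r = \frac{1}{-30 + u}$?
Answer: $- \frac{369}{7} \approx -52.714$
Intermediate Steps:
$r = \frac{41}{21}$ ($r = 2 - \frac{1}{-30 + 51} = 2 - \frac{1}{21} = \frac{41}{21} \approx 1.9524$)
$F = -27$
$r F = \frac{41}{21} \left(-27\right) = - \frac{369}{7}$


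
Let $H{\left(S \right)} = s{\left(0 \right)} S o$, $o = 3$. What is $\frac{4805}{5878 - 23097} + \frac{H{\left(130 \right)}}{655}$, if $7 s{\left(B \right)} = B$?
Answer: $- \frac{4805}{17219} \approx -0.27905$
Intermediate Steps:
$s{\left(B \right)} = \frac{B}{7}$
$H{\left(S \right)} = 0$ ($H{\left(S \right)} = \frac{1}{7} \cdot 0 S 3 = 0 S 3 = 0 \cdot 3 = 0$)
$\frac{4805}{5878 - 23097} + \frac{H{\left(130 \right)}}{655} = \frac{4805}{5878 - 23097} + \frac{0}{655} = \frac{4805}{-17219} + 0 \cdot \frac{1}{655} = 4805 \left(- \frac{1}{17219}\right) + 0 = - \frac{4805}{17219} + 0 = - \frac{4805}{17219}$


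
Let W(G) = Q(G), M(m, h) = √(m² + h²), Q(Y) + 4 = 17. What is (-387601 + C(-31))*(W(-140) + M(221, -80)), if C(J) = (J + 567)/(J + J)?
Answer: -156206687/31 - 12015899*√55241/31 ≈ -9.6140e+7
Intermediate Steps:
Q(Y) = 13 (Q(Y) = -4 + 17 = 13)
M(m, h) = √(h² + m²)
W(G) = 13
C(J) = (567 + J)/(2*J) (C(J) = (567 + J)/((2*J)) = (567 + J)*(1/(2*J)) = (567 + J)/(2*J))
(-387601 + C(-31))*(W(-140) + M(221, -80)) = (-387601 + (½)*(567 - 31)/(-31))*(13 + √((-80)² + 221²)) = (-387601 + (½)*(-1/31)*536)*(13 + √(6400 + 48841)) = (-387601 - 268/31)*(13 + √55241) = -12015899*(13 + √55241)/31 = -156206687/31 - 12015899*√55241/31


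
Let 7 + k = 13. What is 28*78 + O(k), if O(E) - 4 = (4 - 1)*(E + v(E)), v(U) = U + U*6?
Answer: 2332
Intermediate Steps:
k = 6 (k = -7 + 13 = 6)
v(U) = 7*U (v(U) = U + 6*U = 7*U)
O(E) = 4 + 24*E (O(E) = 4 + (4 - 1)*(E + 7*E) = 4 + 3*(8*E) = 4 + 24*E)
28*78 + O(k) = 28*78 + (4 + 24*6) = 2184 + (4 + 144) = 2184 + 148 = 2332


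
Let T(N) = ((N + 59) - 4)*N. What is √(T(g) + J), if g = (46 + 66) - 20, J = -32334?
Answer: 3*I*√2090 ≈ 137.15*I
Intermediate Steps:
g = 92 (g = 112 - 20 = 92)
T(N) = N*(55 + N) (T(N) = ((59 + N) - 4)*N = (55 + N)*N = N*(55 + N))
√(T(g) + J) = √(92*(55 + 92) - 32334) = √(92*147 - 32334) = √(13524 - 32334) = √(-18810) = 3*I*√2090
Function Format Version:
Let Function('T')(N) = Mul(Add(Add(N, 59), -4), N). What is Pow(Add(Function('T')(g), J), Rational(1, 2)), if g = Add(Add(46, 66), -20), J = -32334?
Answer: Mul(3, I, Pow(2090, Rational(1, 2))) ≈ Mul(137.15, I)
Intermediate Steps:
g = 92 (g = Add(112, -20) = 92)
Function('T')(N) = Mul(N, Add(55, N)) (Function('T')(N) = Mul(Add(Add(59, N), -4), N) = Mul(Add(55, N), N) = Mul(N, Add(55, N)))
Pow(Add(Function('T')(g), J), Rational(1, 2)) = Pow(Add(Mul(92, Add(55, 92)), -32334), Rational(1, 2)) = Pow(Add(Mul(92, 147), -32334), Rational(1, 2)) = Pow(Add(13524, -32334), Rational(1, 2)) = Pow(-18810, Rational(1, 2)) = Mul(3, I, Pow(2090, Rational(1, 2)))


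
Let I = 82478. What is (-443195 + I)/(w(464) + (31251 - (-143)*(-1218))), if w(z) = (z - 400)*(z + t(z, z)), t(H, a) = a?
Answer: 51531/11933 ≈ 4.3184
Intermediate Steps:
w(z) = 2*z*(-400 + z) (w(z) = (z - 400)*(z + z) = (-400 + z)*(2*z) = 2*z*(-400 + z))
(-443195 + I)/(w(464) + (31251 - (-143)*(-1218))) = (-443195 + 82478)/(2*464*(-400 + 464) + (31251 - (-143)*(-1218))) = -360717/(2*464*64 + (31251 - 1*174174)) = -360717/(59392 + (31251 - 174174)) = -360717/(59392 - 142923) = -360717/(-83531) = -360717*(-1/83531) = 51531/11933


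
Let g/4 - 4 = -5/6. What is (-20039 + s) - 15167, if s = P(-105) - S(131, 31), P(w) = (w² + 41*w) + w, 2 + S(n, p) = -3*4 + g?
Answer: -85769/3 ≈ -28590.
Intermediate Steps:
g = 38/3 (g = 16 + 4*(-5/6) = 16 + 4*(-5*⅙) = 16 + 4*(-⅚) = 16 - 10/3 = 38/3 ≈ 12.667)
S(n, p) = -4/3 (S(n, p) = -2 + (-3*4 + 38/3) = -2 + (-12 + 38/3) = -2 + ⅔ = -4/3)
P(w) = w² + 42*w
s = 19849/3 (s = -105*(42 - 105) - 1*(-4/3) = -105*(-63) + 4/3 = 6615 + 4/3 = 19849/3 ≈ 6616.3)
(-20039 + s) - 15167 = (-20039 + 19849/3) - 15167 = -40268/3 - 15167 = -85769/3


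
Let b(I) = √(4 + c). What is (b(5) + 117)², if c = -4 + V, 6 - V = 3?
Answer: (117 + √3)² ≈ 14097.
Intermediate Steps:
V = 3 (V = 6 - 1*3 = 6 - 3 = 3)
c = -1 (c = -4 + 3 = -1)
b(I) = √3 (b(I) = √(4 - 1) = √3)
(b(5) + 117)² = (√3 + 117)² = (117 + √3)²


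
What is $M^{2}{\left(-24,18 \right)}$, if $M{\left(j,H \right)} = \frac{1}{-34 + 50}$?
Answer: $\frac{1}{256} \approx 0.0039063$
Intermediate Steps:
$M{\left(j,H \right)} = \frac{1}{16}$
$M^{2}{\left(-24,18 \right)} = \left(\frac{1}{16}\right)^{2} = \frac{1}{256}$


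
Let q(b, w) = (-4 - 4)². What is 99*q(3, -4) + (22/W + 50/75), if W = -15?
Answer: 31676/5 ≈ 6335.2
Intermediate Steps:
q(b, w) = 64 (q(b, w) = (-8)² = 64)
99*q(3, -4) + (22/W + 50/75) = 99*64 + (22/(-15) + 50/75) = 6336 + (22*(-1/15) + 50*(1/75)) = 6336 + (-22/15 + ⅔) = 6336 - ⅘ = 31676/5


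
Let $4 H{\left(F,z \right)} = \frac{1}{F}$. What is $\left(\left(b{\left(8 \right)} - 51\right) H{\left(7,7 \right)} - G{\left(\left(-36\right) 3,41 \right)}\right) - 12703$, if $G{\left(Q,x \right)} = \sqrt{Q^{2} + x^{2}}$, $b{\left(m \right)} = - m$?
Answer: $- \frac{355743}{28} - \sqrt{13345} \approx -12821.0$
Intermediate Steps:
$H{\left(F,z \right)} = \frac{1}{4 F}$
$\left(\left(b{\left(8 \right)} - 51\right) H{\left(7,7 \right)} - G{\left(\left(-36\right) 3,41 \right)}\right) - 12703 = \left(\left(\left(-1\right) 8 - 51\right) \frac{1}{4 \cdot 7} - \sqrt{\left(\left(-36\right) 3\right)^{2} + 41^{2}}\right) - 12703 = \left(\left(-8 - 51\right) \frac{1}{4} \cdot \frac{1}{7} - \sqrt{\left(-108\right)^{2} + 1681}\right) - 12703 = \left(\left(-59\right) \frac{1}{28} - \sqrt{11664 + 1681}\right) - 12703 = \left(- \frac{59}{28} - \sqrt{13345}\right) - 12703 = - \frac{355743}{28} - \sqrt{13345}$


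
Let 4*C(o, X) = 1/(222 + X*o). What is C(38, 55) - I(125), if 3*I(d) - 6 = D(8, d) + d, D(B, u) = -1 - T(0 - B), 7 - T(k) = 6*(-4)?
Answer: -305183/9248 ≈ -33.000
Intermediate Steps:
T(k) = 31 (T(k) = 7 - 6*(-4) = 7 - 1*(-24) = 7 + 24 = 31)
D(B, u) = -32 (D(B, u) = -1 - 1*31 = -1 - 31 = -32)
I(d) = -26/3 + d/3 (I(d) = 2 + (-32 + d)/3 = 2 + (-32/3 + d/3) = -26/3 + d/3)
C(o, X) = 1/(4*(222 + X*o))
C(38, 55) - I(125) = 1/(4*(222 + 55*38)) - (-26/3 + (⅓)*125) = 1/(4*(222 + 2090)) - (-26/3 + 125/3) = (¼)/2312 - 1*33 = (¼)*(1/2312) - 33 = 1/9248 - 33 = -305183/9248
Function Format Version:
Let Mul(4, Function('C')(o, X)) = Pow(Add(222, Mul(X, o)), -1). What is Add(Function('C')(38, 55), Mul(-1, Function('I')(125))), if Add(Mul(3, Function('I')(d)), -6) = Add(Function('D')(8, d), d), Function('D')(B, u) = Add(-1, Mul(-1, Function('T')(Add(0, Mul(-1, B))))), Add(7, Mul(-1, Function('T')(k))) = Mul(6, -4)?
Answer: Rational(-305183, 9248) ≈ -33.000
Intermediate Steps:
Function('T')(k) = 31 (Function('T')(k) = Add(7, Mul(-1, Mul(6, -4))) = Add(7, Mul(-1, -24)) = Add(7, 24) = 31)
Function('D')(B, u) = -32 (Function('D')(B, u) = Add(-1, Mul(-1, 31)) = Add(-1, -31) = -32)
Function('I')(d) = Add(Rational(-26, 3), Mul(Rational(1, 3), d)) (Function('I')(d) = Add(2, Mul(Rational(1, 3), Add(-32, d))) = Add(2, Add(Rational(-32, 3), Mul(Rational(1, 3), d))) = Add(Rational(-26, 3), Mul(Rational(1, 3), d)))
Function('C')(o, X) = Mul(Rational(1, 4), Pow(Add(222, Mul(X, o)), -1))
Add(Function('C')(38, 55), Mul(-1, Function('I')(125))) = Add(Mul(Rational(1, 4), Pow(Add(222, Mul(55, 38)), -1)), Mul(-1, Add(Rational(-26, 3), Mul(Rational(1, 3), 125)))) = Add(Mul(Rational(1, 4), Pow(Add(222, 2090), -1)), Mul(-1, Add(Rational(-26, 3), Rational(125, 3)))) = Add(Mul(Rational(1, 4), Pow(2312, -1)), Mul(-1, 33)) = Add(Mul(Rational(1, 4), Rational(1, 2312)), -33) = Add(Rational(1, 9248), -33) = Rational(-305183, 9248)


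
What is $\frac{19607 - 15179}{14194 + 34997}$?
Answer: $\frac{1476}{16397} \approx 0.090016$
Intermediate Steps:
$\frac{19607 - 15179}{14194 + 34997} = \frac{4428}{49191} = 4428 \cdot \frac{1}{49191} = \frac{1476}{16397}$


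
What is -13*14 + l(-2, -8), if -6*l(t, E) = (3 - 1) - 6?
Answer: -544/3 ≈ -181.33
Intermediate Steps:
l(t, E) = ⅔ (l(t, E) = -((3 - 1) - 6)/6 = -(2 - 6)/6 = -⅙*(-4) = ⅔)
-13*14 + l(-2, -8) = -13*14 + ⅔ = -182 + ⅔ = -544/3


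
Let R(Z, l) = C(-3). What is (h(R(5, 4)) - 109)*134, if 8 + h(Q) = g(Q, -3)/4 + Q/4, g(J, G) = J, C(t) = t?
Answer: -15879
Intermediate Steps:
R(Z, l) = -3
h(Q) = -8 + Q/2 (h(Q) = -8 + (Q/4 + Q/4) = -8 + Q/2)
(h(R(5, 4)) - 109)*134 = ((-8 + (½)*(-3)) - 109)*134 = ((-8 - 3/2) - 109)*134 = (-19/2 - 109)*134 = -237/2*134 = -15879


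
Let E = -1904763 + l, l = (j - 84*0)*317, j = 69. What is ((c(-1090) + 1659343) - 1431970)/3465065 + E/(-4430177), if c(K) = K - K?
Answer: 7531638872871/15350851266505 ≈ 0.49063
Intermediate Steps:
c(K) = 0
l = 21873 (l = (69 - 84*0)*317 = (69 + 0)*317 = 69*317 = 21873)
E = -1882890 (E = -1904763 + 21873 = -1882890)
((c(-1090) + 1659343) - 1431970)/3465065 + E/(-4430177) = ((0 + 1659343) - 1431970)/3465065 - 1882890/(-4430177) = (1659343 - 1431970)*(1/3465065) - 1882890*(-1/4430177) = 227373*(1/3465065) + 1882890/4430177 = 227373/3465065 + 1882890/4430177 = 7531638872871/15350851266505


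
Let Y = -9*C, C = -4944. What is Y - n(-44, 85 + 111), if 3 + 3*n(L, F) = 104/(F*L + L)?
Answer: 289275023/6501 ≈ 44497.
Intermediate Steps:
Y = 44496 (Y = -9*(-4944) = 44496)
n(L, F) = -1 + 104/(3*(L + F*L)) (n(L, F) = -1 + (104/(F*L + L))/3 = -1 + (104/(L + F*L))/3 = -1 + 104/(3*(L + F*L)))
Y - n(-44, 85 + 111) = 44496 - (104/3 - 1*(-44) - 1*(85 + 111)*(-44))/((-44)*(1 + (85 + 111))) = 44496 - (-1)*(104/3 + 44 - 1*196*(-44))/(44*(1 + 196)) = 44496 - (-1)*(104/3 + 44 + 8624)/(44*197) = 44496 - (-1)*26108/(44*197*3) = 44496 - 1*(-6527/6501) = 44496 + 6527/6501 = 289275023/6501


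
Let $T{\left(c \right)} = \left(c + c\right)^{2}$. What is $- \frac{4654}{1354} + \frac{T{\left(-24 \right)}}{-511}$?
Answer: $- \frac{2748905}{345947} \approx -7.946$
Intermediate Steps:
$T{\left(c \right)} = 4 c^{2}$ ($T{\left(c \right)} = \left(2 c\right)^{2} = 4 c^{2}$)
$- \frac{4654}{1354} + \frac{T{\left(-24 \right)}}{-511} = - \frac{4654}{1354} + \frac{4 \left(-24\right)^{2}}{-511} = \left(-4654\right) \frac{1}{1354} + 4 \cdot 576 \left(- \frac{1}{511}\right) = - \frac{2327}{677} + 2304 \left(- \frac{1}{511}\right) = - \frac{2327}{677} - \frac{2304}{511} = - \frac{2748905}{345947}$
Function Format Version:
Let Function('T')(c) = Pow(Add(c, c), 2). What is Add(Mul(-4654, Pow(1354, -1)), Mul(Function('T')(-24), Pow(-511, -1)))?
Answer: Rational(-2748905, 345947) ≈ -7.9460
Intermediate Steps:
Function('T')(c) = Mul(4, Pow(c, 2)) (Function('T')(c) = Pow(Mul(2, c), 2) = Mul(4, Pow(c, 2)))
Add(Mul(-4654, Pow(1354, -1)), Mul(Function('T')(-24), Pow(-511, -1))) = Add(Mul(-4654, Pow(1354, -1)), Mul(Mul(4, Pow(-24, 2)), Pow(-511, -1))) = Add(Mul(-4654, Rational(1, 1354)), Mul(Mul(4, 576), Rational(-1, 511))) = Add(Rational(-2327, 677), Mul(2304, Rational(-1, 511))) = Add(Rational(-2327, 677), Rational(-2304, 511)) = Rational(-2748905, 345947)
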